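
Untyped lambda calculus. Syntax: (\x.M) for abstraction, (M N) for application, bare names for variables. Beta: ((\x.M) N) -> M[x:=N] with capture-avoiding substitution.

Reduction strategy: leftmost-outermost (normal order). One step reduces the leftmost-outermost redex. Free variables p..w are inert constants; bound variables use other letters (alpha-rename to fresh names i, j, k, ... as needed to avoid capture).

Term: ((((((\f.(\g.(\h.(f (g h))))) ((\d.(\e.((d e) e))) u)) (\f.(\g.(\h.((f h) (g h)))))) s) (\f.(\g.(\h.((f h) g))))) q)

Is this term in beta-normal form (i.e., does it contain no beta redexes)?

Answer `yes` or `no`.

Answer: no

Derivation:
Term: ((((((\f.(\g.(\h.(f (g h))))) ((\d.(\e.((d e) e))) u)) (\f.(\g.(\h.((f h) (g h)))))) s) (\f.(\g.(\h.((f h) g))))) q)
Found 2 beta redex(es).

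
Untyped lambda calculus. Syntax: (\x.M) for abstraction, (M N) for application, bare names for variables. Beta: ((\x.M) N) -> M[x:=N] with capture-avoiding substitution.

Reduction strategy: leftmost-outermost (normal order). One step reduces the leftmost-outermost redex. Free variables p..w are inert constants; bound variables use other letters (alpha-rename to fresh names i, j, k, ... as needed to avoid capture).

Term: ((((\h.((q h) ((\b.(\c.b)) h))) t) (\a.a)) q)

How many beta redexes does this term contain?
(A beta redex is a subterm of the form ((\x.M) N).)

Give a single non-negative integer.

Answer: 2

Derivation:
Term: ((((\h.((q h) ((\b.(\c.b)) h))) t) (\a.a)) q)
  Redex: ((\h.((q h) ((\b.(\c.b)) h))) t)
  Redex: ((\b.(\c.b)) h)
Total redexes: 2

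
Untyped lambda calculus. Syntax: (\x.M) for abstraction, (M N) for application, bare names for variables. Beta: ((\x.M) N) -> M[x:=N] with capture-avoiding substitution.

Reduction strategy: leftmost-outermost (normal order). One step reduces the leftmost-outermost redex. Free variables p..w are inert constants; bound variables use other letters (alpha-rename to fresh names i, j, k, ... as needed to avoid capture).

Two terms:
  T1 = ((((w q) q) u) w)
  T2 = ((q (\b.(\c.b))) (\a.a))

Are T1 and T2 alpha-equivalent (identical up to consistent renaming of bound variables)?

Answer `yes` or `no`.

Term 1: ((((w q) q) u) w)
Term 2: ((q (\b.(\c.b))) (\a.a))
Alpha-equivalence: compare structure up to binder renaming.
Result: False

Answer: no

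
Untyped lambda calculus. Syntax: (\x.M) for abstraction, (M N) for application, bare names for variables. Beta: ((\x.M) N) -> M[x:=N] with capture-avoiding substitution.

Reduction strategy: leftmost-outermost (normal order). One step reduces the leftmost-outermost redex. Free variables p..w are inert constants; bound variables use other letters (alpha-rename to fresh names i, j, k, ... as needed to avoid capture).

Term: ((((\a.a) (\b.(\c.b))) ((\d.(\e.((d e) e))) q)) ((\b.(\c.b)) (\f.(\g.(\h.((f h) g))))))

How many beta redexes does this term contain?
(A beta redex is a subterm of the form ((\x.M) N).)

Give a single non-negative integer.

Term: ((((\a.a) (\b.(\c.b))) ((\d.(\e.((d e) e))) q)) ((\b.(\c.b)) (\f.(\g.(\h.((f h) g))))))
  Redex: ((\a.a) (\b.(\c.b)))
  Redex: ((\d.(\e.((d e) e))) q)
  Redex: ((\b.(\c.b)) (\f.(\g.(\h.((f h) g)))))
Total redexes: 3

Answer: 3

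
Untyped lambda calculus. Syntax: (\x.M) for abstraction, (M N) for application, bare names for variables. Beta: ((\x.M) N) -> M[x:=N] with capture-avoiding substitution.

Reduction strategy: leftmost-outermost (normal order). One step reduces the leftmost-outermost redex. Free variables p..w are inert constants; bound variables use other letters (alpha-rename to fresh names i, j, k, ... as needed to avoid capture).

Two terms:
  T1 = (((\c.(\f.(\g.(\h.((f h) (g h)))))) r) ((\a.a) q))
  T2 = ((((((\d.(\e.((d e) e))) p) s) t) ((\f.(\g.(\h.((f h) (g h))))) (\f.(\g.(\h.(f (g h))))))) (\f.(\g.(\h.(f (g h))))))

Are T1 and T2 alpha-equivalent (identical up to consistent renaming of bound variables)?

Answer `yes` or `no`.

Answer: no

Derivation:
Term 1: (((\c.(\f.(\g.(\h.((f h) (g h)))))) r) ((\a.a) q))
Term 2: ((((((\d.(\e.((d e) e))) p) s) t) ((\f.(\g.(\h.((f h) (g h))))) (\f.(\g.(\h.(f (g h))))))) (\f.(\g.(\h.(f (g h))))))
Alpha-equivalence: compare structure up to binder renaming.
Result: False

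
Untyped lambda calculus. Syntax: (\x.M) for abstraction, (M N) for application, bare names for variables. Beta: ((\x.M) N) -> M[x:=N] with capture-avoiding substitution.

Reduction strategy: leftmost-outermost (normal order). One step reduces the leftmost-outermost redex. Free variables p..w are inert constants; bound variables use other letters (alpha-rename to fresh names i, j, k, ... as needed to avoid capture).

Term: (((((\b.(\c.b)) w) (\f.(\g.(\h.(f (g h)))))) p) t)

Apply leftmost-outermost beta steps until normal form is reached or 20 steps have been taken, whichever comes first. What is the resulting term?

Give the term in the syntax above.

Step 0: (((((\b.(\c.b)) w) (\f.(\g.(\h.(f (g h)))))) p) t)
Step 1: ((((\c.w) (\f.(\g.(\h.(f (g h)))))) p) t)
Step 2: ((w p) t)

Answer: ((w p) t)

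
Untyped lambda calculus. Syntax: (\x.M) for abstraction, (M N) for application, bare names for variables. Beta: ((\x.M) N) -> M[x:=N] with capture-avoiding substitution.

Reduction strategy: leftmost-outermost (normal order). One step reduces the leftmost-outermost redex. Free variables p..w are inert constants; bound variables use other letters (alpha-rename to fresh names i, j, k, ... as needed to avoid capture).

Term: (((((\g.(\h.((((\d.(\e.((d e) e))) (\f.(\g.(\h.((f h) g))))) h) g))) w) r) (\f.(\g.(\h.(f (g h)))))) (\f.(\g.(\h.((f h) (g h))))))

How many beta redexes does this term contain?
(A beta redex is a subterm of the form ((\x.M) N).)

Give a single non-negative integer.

Term: (((((\g.(\h.((((\d.(\e.((d e) e))) (\f.(\g.(\h.((f h) g))))) h) g))) w) r) (\f.(\g.(\h.(f (g h)))))) (\f.(\g.(\h.((f h) (g h))))))
  Redex: ((\g.(\h.((((\d.(\e.((d e) e))) (\f.(\g.(\h.((f h) g))))) h) g))) w)
  Redex: ((\d.(\e.((d e) e))) (\f.(\g.(\h.((f h) g)))))
Total redexes: 2

Answer: 2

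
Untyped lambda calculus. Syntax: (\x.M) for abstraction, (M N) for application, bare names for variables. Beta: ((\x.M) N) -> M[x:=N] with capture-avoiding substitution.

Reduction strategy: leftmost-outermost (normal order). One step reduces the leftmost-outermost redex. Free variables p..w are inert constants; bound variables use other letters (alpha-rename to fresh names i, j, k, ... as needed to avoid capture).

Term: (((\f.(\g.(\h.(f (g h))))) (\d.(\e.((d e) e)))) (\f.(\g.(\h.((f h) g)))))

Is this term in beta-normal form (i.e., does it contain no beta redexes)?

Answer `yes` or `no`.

Answer: no

Derivation:
Term: (((\f.(\g.(\h.(f (g h))))) (\d.(\e.((d e) e)))) (\f.(\g.(\h.((f h) g)))))
Found 1 beta redex(es).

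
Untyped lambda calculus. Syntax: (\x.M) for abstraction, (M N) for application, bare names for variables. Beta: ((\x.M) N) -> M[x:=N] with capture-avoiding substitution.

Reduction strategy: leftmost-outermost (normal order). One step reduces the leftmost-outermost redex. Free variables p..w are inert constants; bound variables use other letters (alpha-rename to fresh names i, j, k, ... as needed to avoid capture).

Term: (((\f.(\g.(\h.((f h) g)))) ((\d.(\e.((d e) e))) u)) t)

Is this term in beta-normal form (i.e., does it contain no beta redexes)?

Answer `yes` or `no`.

Term: (((\f.(\g.(\h.((f h) g)))) ((\d.(\e.((d e) e))) u)) t)
Found 2 beta redex(es).

Answer: no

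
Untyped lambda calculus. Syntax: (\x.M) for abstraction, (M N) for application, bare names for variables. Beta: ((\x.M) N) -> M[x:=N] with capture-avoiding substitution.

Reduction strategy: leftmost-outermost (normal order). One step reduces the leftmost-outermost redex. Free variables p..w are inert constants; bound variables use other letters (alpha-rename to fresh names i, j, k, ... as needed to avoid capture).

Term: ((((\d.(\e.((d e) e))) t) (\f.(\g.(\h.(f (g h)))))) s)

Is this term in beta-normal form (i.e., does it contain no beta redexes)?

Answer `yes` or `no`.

Term: ((((\d.(\e.((d e) e))) t) (\f.(\g.(\h.(f (g h)))))) s)
Found 1 beta redex(es).

Answer: no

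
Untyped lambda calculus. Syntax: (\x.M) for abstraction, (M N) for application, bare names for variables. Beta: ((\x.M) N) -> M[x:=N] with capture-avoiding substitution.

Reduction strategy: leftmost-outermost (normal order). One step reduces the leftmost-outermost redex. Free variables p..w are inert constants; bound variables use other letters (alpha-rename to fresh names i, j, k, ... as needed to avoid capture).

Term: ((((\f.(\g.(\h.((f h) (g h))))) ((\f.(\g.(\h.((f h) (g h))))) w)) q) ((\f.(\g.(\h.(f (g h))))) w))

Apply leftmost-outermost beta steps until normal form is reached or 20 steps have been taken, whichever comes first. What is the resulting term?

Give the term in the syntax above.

Answer: ((w (q (\g.(\h.(w (g h)))))) (\h.(w ((q (\g.(\h.(w (g h))))) h))))

Derivation:
Step 0: ((((\f.(\g.(\h.((f h) (g h))))) ((\f.(\g.(\h.((f h) (g h))))) w)) q) ((\f.(\g.(\h.(f (g h))))) w))
Step 1: (((\g.(\h.((((\f.(\g.(\h.((f h) (g h))))) w) h) (g h)))) q) ((\f.(\g.(\h.(f (g h))))) w))
Step 2: ((\h.((((\f.(\g.(\h.((f h) (g h))))) w) h) (q h))) ((\f.(\g.(\h.(f (g h))))) w))
Step 3: ((((\f.(\g.(\h.((f h) (g h))))) w) ((\f.(\g.(\h.(f (g h))))) w)) (q ((\f.(\g.(\h.(f (g h))))) w)))
Step 4: (((\g.(\h.((w h) (g h)))) ((\f.(\g.(\h.(f (g h))))) w)) (q ((\f.(\g.(\h.(f (g h))))) w)))
Step 5: ((\h.((w h) (((\f.(\g.(\h.(f (g h))))) w) h))) (q ((\f.(\g.(\h.(f (g h))))) w)))
Step 6: ((w (q ((\f.(\g.(\h.(f (g h))))) w))) (((\f.(\g.(\h.(f (g h))))) w) (q ((\f.(\g.(\h.(f (g h))))) w))))
Step 7: ((w (q (\g.(\h.(w (g h)))))) (((\f.(\g.(\h.(f (g h))))) w) (q ((\f.(\g.(\h.(f (g h))))) w))))
Step 8: ((w (q (\g.(\h.(w (g h)))))) ((\g.(\h.(w (g h)))) (q ((\f.(\g.(\h.(f (g h))))) w))))
Step 9: ((w (q (\g.(\h.(w (g h)))))) (\h.(w ((q ((\f.(\g.(\h.(f (g h))))) w)) h))))
Step 10: ((w (q (\g.(\h.(w (g h)))))) (\h.(w ((q (\g.(\h.(w (g h))))) h))))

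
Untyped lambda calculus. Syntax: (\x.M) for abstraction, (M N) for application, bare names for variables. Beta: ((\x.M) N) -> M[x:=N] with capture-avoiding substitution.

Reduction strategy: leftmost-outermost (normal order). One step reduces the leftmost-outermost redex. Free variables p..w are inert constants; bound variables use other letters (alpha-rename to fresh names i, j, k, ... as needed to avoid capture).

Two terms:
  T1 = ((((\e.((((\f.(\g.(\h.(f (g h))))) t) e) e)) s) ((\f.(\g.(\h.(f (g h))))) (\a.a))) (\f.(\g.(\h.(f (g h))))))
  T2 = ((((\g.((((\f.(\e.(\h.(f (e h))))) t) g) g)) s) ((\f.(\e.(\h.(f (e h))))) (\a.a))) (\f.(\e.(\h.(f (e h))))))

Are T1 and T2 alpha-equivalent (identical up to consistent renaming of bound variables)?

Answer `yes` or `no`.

Answer: yes

Derivation:
Term 1: ((((\e.((((\f.(\g.(\h.(f (g h))))) t) e) e)) s) ((\f.(\g.(\h.(f (g h))))) (\a.a))) (\f.(\g.(\h.(f (g h))))))
Term 2: ((((\g.((((\f.(\e.(\h.(f (e h))))) t) g) g)) s) ((\f.(\e.(\h.(f (e h))))) (\a.a))) (\f.(\e.(\h.(f (e h))))))
Alpha-equivalence: compare structure up to binder renaming.
Result: True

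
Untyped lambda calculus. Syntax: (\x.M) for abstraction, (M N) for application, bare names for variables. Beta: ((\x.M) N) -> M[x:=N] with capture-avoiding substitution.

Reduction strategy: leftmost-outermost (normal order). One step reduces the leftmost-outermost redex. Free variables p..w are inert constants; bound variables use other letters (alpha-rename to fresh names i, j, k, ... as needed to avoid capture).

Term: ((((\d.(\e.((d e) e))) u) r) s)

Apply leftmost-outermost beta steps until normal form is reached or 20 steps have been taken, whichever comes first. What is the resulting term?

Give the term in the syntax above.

Answer: (((u r) r) s)

Derivation:
Step 0: ((((\d.(\e.((d e) e))) u) r) s)
Step 1: (((\e.((u e) e)) r) s)
Step 2: (((u r) r) s)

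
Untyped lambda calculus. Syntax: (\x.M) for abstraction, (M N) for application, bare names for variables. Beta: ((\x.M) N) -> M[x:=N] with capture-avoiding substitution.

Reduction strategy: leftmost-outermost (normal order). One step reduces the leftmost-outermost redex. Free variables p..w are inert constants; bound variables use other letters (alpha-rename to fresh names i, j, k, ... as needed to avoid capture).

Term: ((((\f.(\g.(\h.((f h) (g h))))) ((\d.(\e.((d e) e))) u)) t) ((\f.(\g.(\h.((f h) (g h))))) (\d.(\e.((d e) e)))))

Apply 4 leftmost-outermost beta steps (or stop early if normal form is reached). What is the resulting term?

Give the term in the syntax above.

Step 0: ((((\f.(\g.(\h.((f h) (g h))))) ((\d.(\e.((d e) e))) u)) t) ((\f.(\g.(\h.((f h) (g h))))) (\d.(\e.((d e) e)))))
Step 1: (((\g.(\h.((((\d.(\e.((d e) e))) u) h) (g h)))) t) ((\f.(\g.(\h.((f h) (g h))))) (\d.(\e.((d e) e)))))
Step 2: ((\h.((((\d.(\e.((d e) e))) u) h) (t h))) ((\f.(\g.(\h.((f h) (g h))))) (\d.(\e.((d e) e)))))
Step 3: ((((\d.(\e.((d e) e))) u) ((\f.(\g.(\h.((f h) (g h))))) (\d.(\e.((d e) e))))) (t ((\f.(\g.(\h.((f h) (g h))))) (\d.(\e.((d e) e))))))
Step 4: (((\e.((u e) e)) ((\f.(\g.(\h.((f h) (g h))))) (\d.(\e.((d e) e))))) (t ((\f.(\g.(\h.((f h) (g h))))) (\d.(\e.((d e) e))))))

Answer: (((\e.((u e) e)) ((\f.(\g.(\h.((f h) (g h))))) (\d.(\e.((d e) e))))) (t ((\f.(\g.(\h.((f h) (g h))))) (\d.(\e.((d e) e))))))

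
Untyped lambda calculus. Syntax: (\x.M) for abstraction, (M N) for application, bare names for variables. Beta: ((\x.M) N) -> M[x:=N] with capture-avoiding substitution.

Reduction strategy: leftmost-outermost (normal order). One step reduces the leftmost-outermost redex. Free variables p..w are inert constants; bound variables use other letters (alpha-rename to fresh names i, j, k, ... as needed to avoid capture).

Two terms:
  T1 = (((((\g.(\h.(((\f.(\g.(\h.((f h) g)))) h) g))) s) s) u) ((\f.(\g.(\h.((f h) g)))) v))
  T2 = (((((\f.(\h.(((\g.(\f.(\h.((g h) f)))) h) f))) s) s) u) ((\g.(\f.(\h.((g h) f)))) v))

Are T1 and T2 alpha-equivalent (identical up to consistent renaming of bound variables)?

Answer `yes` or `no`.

Answer: yes

Derivation:
Term 1: (((((\g.(\h.(((\f.(\g.(\h.((f h) g)))) h) g))) s) s) u) ((\f.(\g.(\h.((f h) g)))) v))
Term 2: (((((\f.(\h.(((\g.(\f.(\h.((g h) f)))) h) f))) s) s) u) ((\g.(\f.(\h.((g h) f)))) v))
Alpha-equivalence: compare structure up to binder renaming.
Result: True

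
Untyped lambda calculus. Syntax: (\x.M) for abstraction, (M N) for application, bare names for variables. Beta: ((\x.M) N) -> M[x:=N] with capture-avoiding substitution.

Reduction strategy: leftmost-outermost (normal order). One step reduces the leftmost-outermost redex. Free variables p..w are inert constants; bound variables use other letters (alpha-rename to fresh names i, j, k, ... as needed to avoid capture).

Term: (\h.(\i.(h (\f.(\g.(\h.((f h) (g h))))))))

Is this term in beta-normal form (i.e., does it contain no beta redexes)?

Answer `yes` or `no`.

Answer: yes

Derivation:
Term: (\h.(\i.(h (\f.(\g.(\h.((f h) (g h))))))))
No beta redexes found.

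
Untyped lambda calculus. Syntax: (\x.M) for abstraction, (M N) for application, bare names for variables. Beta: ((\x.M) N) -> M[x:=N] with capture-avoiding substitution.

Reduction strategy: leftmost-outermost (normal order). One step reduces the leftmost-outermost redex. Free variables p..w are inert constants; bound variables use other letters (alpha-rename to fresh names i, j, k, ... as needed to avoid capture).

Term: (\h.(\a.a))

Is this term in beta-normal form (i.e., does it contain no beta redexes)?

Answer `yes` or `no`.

Answer: yes

Derivation:
Term: (\h.(\a.a))
No beta redexes found.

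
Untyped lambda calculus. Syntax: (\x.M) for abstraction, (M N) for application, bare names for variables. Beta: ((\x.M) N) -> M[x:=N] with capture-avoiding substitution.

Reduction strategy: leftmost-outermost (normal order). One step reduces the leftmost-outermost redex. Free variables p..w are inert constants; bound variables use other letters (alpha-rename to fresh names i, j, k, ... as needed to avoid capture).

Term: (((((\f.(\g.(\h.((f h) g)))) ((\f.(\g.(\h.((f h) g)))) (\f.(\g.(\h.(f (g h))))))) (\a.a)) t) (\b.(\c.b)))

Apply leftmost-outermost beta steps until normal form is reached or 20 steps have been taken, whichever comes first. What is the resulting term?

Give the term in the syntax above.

Step 0: (((((\f.(\g.(\h.((f h) g)))) ((\f.(\g.(\h.((f h) g)))) (\f.(\g.(\h.(f (g h))))))) (\a.a)) t) (\b.(\c.b)))
Step 1: ((((\g.(\h.((((\f.(\g.(\h.((f h) g)))) (\f.(\g.(\h.(f (g h)))))) h) g))) (\a.a)) t) (\b.(\c.b)))
Step 2: (((\h.((((\f.(\g.(\h.((f h) g)))) (\f.(\g.(\h.(f (g h)))))) h) (\a.a))) t) (\b.(\c.b)))
Step 3: (((((\f.(\g.(\h.((f h) g)))) (\f.(\g.(\h.(f (g h)))))) t) (\a.a)) (\b.(\c.b)))
Step 4: ((((\g.(\h.(((\f.(\g.(\h.(f (g h))))) h) g))) t) (\a.a)) (\b.(\c.b)))
Step 5: (((\h.(((\f.(\g.(\h.(f (g h))))) h) t)) (\a.a)) (\b.(\c.b)))
Step 6: ((((\f.(\g.(\h.(f (g h))))) (\a.a)) t) (\b.(\c.b)))
Step 7: (((\g.(\h.((\a.a) (g h)))) t) (\b.(\c.b)))
Step 8: ((\h.((\a.a) (t h))) (\b.(\c.b)))
Step 9: ((\a.a) (t (\b.(\c.b))))
Step 10: (t (\b.(\c.b)))

Answer: (t (\b.(\c.b)))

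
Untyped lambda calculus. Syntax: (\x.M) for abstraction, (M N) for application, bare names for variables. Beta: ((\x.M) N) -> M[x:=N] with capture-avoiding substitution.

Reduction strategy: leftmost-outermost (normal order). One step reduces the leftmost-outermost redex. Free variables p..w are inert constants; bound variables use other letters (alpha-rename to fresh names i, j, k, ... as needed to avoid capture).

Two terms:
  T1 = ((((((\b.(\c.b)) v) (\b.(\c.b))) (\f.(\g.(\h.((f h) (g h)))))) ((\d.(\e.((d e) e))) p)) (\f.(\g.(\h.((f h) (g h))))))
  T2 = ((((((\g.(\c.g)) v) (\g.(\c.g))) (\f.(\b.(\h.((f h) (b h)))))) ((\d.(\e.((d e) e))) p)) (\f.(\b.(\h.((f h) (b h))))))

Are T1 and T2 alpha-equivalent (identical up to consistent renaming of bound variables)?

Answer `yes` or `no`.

Answer: yes

Derivation:
Term 1: ((((((\b.(\c.b)) v) (\b.(\c.b))) (\f.(\g.(\h.((f h) (g h)))))) ((\d.(\e.((d e) e))) p)) (\f.(\g.(\h.((f h) (g h))))))
Term 2: ((((((\g.(\c.g)) v) (\g.(\c.g))) (\f.(\b.(\h.((f h) (b h)))))) ((\d.(\e.((d e) e))) p)) (\f.(\b.(\h.((f h) (b h))))))
Alpha-equivalence: compare structure up to binder renaming.
Result: True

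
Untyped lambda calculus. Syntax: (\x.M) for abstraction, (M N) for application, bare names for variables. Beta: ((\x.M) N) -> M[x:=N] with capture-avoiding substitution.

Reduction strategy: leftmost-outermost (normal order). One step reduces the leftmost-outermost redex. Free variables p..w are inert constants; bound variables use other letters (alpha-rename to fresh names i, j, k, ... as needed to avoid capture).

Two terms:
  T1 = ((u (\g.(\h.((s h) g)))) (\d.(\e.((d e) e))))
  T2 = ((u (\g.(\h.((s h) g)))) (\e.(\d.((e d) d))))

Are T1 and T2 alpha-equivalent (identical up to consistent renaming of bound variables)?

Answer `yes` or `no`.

Term 1: ((u (\g.(\h.((s h) g)))) (\d.(\e.((d e) e))))
Term 2: ((u (\g.(\h.((s h) g)))) (\e.(\d.((e d) d))))
Alpha-equivalence: compare structure up to binder renaming.
Result: True

Answer: yes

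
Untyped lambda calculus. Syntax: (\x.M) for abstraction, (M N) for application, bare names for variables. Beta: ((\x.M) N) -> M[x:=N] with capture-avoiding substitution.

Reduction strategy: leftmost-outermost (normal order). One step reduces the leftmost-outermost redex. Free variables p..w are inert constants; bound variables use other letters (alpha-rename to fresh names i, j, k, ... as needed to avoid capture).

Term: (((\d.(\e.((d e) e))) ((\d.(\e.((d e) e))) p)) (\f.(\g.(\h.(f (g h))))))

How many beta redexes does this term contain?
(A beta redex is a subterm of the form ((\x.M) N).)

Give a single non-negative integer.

Answer: 2

Derivation:
Term: (((\d.(\e.((d e) e))) ((\d.(\e.((d e) e))) p)) (\f.(\g.(\h.(f (g h))))))
  Redex: ((\d.(\e.((d e) e))) ((\d.(\e.((d e) e))) p))
  Redex: ((\d.(\e.((d e) e))) p)
Total redexes: 2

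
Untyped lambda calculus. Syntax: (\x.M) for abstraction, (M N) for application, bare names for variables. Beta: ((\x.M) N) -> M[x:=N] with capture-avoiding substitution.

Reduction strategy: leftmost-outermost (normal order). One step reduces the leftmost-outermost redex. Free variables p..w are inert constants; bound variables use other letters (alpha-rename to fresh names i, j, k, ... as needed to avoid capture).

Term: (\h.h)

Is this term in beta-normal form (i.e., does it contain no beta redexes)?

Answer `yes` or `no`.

Term: (\h.h)
No beta redexes found.

Answer: yes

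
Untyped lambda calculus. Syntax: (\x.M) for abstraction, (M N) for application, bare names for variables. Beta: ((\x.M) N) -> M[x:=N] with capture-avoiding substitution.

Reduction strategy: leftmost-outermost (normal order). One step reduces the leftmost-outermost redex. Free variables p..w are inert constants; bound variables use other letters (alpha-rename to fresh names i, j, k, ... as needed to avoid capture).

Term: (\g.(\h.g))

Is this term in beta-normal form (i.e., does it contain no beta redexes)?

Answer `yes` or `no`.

Term: (\g.(\h.g))
No beta redexes found.

Answer: yes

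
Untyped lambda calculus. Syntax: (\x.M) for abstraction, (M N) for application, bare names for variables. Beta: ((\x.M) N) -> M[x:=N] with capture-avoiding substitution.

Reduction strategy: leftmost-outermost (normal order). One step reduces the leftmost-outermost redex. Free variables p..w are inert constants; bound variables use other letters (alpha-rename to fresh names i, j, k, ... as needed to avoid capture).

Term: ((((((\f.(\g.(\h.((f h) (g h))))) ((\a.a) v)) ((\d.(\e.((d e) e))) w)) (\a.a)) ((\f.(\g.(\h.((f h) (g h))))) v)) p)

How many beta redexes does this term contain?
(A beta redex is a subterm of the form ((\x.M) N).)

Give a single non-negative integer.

Answer: 4

Derivation:
Term: ((((((\f.(\g.(\h.((f h) (g h))))) ((\a.a) v)) ((\d.(\e.((d e) e))) w)) (\a.a)) ((\f.(\g.(\h.((f h) (g h))))) v)) p)
  Redex: ((\f.(\g.(\h.((f h) (g h))))) ((\a.a) v))
  Redex: ((\a.a) v)
  Redex: ((\d.(\e.((d e) e))) w)
  Redex: ((\f.(\g.(\h.((f h) (g h))))) v)
Total redexes: 4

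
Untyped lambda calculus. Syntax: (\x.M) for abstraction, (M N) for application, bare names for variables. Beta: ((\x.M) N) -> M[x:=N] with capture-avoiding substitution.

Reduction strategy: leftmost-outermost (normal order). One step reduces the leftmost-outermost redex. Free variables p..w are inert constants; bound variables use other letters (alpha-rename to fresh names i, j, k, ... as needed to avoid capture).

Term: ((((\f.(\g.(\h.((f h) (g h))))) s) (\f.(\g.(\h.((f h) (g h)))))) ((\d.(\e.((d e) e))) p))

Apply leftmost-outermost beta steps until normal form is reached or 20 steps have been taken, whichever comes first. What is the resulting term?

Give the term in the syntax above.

Answer: ((s (\e.((p e) e))) (\g.(\h.(((p h) h) (g h)))))

Derivation:
Step 0: ((((\f.(\g.(\h.((f h) (g h))))) s) (\f.(\g.(\h.((f h) (g h)))))) ((\d.(\e.((d e) e))) p))
Step 1: (((\g.(\h.((s h) (g h)))) (\f.(\g.(\h.((f h) (g h)))))) ((\d.(\e.((d e) e))) p))
Step 2: ((\h.((s h) ((\f.(\g.(\h.((f h) (g h))))) h))) ((\d.(\e.((d e) e))) p))
Step 3: ((s ((\d.(\e.((d e) e))) p)) ((\f.(\g.(\h.((f h) (g h))))) ((\d.(\e.((d e) e))) p)))
Step 4: ((s (\e.((p e) e))) ((\f.(\g.(\h.((f h) (g h))))) ((\d.(\e.((d e) e))) p)))
Step 5: ((s (\e.((p e) e))) (\g.(\h.((((\d.(\e.((d e) e))) p) h) (g h)))))
Step 6: ((s (\e.((p e) e))) (\g.(\h.(((\e.((p e) e)) h) (g h)))))
Step 7: ((s (\e.((p e) e))) (\g.(\h.(((p h) h) (g h)))))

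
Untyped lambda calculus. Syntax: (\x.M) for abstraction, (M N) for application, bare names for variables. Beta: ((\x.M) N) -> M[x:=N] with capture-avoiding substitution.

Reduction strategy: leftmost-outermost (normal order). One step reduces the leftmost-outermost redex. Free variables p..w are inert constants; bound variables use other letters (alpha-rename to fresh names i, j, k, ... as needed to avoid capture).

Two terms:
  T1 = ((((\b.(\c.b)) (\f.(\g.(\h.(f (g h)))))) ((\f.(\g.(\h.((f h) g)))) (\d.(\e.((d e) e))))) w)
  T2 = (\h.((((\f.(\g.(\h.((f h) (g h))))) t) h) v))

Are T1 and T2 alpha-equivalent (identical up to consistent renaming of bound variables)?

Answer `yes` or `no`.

Term 1: ((((\b.(\c.b)) (\f.(\g.(\h.(f (g h)))))) ((\f.(\g.(\h.((f h) g)))) (\d.(\e.((d e) e))))) w)
Term 2: (\h.((((\f.(\g.(\h.((f h) (g h))))) t) h) v))
Alpha-equivalence: compare structure up to binder renaming.
Result: False

Answer: no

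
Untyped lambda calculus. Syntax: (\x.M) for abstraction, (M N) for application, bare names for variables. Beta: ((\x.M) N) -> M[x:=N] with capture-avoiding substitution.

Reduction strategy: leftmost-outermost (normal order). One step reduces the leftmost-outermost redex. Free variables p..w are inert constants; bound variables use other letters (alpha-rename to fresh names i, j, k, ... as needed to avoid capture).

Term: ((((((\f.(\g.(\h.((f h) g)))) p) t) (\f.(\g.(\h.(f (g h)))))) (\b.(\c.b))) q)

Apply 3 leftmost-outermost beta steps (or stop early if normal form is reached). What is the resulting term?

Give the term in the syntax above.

Answer: ((((p (\f.(\g.(\h.(f (g h)))))) t) (\b.(\c.b))) q)

Derivation:
Step 0: ((((((\f.(\g.(\h.((f h) g)))) p) t) (\f.(\g.(\h.(f (g h)))))) (\b.(\c.b))) q)
Step 1: (((((\g.(\h.((p h) g))) t) (\f.(\g.(\h.(f (g h)))))) (\b.(\c.b))) q)
Step 2: ((((\h.((p h) t)) (\f.(\g.(\h.(f (g h)))))) (\b.(\c.b))) q)
Step 3: ((((p (\f.(\g.(\h.(f (g h)))))) t) (\b.(\c.b))) q)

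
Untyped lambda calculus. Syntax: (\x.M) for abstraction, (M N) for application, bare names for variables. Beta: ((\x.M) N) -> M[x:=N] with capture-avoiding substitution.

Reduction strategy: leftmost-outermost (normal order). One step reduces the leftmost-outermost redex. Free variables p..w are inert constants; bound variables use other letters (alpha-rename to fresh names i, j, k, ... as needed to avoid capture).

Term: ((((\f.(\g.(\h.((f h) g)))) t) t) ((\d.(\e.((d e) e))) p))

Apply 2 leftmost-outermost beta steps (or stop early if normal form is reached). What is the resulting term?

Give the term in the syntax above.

Answer: ((\h.((t h) t)) ((\d.(\e.((d e) e))) p))

Derivation:
Step 0: ((((\f.(\g.(\h.((f h) g)))) t) t) ((\d.(\e.((d e) e))) p))
Step 1: (((\g.(\h.((t h) g))) t) ((\d.(\e.((d e) e))) p))
Step 2: ((\h.((t h) t)) ((\d.(\e.((d e) e))) p))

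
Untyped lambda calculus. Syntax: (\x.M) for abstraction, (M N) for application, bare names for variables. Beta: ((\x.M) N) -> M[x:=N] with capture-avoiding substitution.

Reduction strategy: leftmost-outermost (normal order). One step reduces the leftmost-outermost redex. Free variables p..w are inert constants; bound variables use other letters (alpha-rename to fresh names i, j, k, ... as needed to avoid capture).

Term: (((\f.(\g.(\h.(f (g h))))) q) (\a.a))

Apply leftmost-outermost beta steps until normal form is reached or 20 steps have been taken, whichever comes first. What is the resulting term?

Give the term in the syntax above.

Answer: (\h.(q h))

Derivation:
Step 0: (((\f.(\g.(\h.(f (g h))))) q) (\a.a))
Step 1: ((\g.(\h.(q (g h)))) (\a.a))
Step 2: (\h.(q ((\a.a) h)))
Step 3: (\h.(q h))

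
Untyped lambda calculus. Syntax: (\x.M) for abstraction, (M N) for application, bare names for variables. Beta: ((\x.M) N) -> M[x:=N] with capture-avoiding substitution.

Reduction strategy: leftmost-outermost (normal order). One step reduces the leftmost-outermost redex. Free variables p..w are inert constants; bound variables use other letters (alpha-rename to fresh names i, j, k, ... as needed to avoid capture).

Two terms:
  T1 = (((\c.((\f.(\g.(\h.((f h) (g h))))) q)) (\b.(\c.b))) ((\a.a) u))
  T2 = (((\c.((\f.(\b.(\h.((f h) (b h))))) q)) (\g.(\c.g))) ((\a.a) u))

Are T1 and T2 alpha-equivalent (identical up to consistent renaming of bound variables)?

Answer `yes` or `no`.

Answer: yes

Derivation:
Term 1: (((\c.((\f.(\g.(\h.((f h) (g h))))) q)) (\b.(\c.b))) ((\a.a) u))
Term 2: (((\c.((\f.(\b.(\h.((f h) (b h))))) q)) (\g.(\c.g))) ((\a.a) u))
Alpha-equivalence: compare structure up to binder renaming.
Result: True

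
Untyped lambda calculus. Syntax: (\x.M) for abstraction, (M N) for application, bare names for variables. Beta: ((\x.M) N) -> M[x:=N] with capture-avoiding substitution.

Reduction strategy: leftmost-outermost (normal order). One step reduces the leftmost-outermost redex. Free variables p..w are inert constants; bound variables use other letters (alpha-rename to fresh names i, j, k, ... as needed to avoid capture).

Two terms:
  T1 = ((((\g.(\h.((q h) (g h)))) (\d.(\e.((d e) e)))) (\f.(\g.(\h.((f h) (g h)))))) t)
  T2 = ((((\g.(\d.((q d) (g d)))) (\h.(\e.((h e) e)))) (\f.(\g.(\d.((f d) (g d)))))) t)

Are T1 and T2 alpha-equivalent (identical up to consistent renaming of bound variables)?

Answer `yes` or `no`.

Term 1: ((((\g.(\h.((q h) (g h)))) (\d.(\e.((d e) e)))) (\f.(\g.(\h.((f h) (g h)))))) t)
Term 2: ((((\g.(\d.((q d) (g d)))) (\h.(\e.((h e) e)))) (\f.(\g.(\d.((f d) (g d)))))) t)
Alpha-equivalence: compare structure up to binder renaming.
Result: True

Answer: yes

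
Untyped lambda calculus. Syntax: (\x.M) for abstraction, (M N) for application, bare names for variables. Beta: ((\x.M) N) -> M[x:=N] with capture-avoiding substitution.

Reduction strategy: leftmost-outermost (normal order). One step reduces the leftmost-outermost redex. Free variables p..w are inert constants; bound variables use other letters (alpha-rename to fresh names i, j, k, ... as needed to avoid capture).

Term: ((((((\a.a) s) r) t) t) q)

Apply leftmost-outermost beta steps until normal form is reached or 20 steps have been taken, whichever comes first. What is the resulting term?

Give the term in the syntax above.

Answer: ((((s r) t) t) q)

Derivation:
Step 0: ((((((\a.a) s) r) t) t) q)
Step 1: ((((s r) t) t) q)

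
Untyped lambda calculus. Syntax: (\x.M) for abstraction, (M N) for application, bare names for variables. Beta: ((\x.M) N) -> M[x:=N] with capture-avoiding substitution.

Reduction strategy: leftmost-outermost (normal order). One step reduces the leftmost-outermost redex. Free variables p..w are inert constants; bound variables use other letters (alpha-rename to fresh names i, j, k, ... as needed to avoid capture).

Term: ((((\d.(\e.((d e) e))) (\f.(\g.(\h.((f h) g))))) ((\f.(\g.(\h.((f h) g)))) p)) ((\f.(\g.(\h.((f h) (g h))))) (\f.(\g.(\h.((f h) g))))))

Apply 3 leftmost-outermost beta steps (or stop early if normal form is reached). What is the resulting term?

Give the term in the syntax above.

Answer: (((\g.(\h.((((\f.(\g.(\h.((f h) g)))) p) h) g))) ((\f.(\g.(\h.((f h) g)))) p)) ((\f.(\g.(\h.((f h) (g h))))) (\f.(\g.(\h.((f h) g))))))

Derivation:
Step 0: ((((\d.(\e.((d e) e))) (\f.(\g.(\h.((f h) g))))) ((\f.(\g.(\h.((f h) g)))) p)) ((\f.(\g.(\h.((f h) (g h))))) (\f.(\g.(\h.((f h) g))))))
Step 1: (((\e.(((\f.(\g.(\h.((f h) g)))) e) e)) ((\f.(\g.(\h.((f h) g)))) p)) ((\f.(\g.(\h.((f h) (g h))))) (\f.(\g.(\h.((f h) g))))))
Step 2: ((((\f.(\g.(\h.((f h) g)))) ((\f.(\g.(\h.((f h) g)))) p)) ((\f.(\g.(\h.((f h) g)))) p)) ((\f.(\g.(\h.((f h) (g h))))) (\f.(\g.(\h.((f h) g))))))
Step 3: (((\g.(\h.((((\f.(\g.(\h.((f h) g)))) p) h) g))) ((\f.(\g.(\h.((f h) g)))) p)) ((\f.(\g.(\h.((f h) (g h))))) (\f.(\g.(\h.((f h) g))))))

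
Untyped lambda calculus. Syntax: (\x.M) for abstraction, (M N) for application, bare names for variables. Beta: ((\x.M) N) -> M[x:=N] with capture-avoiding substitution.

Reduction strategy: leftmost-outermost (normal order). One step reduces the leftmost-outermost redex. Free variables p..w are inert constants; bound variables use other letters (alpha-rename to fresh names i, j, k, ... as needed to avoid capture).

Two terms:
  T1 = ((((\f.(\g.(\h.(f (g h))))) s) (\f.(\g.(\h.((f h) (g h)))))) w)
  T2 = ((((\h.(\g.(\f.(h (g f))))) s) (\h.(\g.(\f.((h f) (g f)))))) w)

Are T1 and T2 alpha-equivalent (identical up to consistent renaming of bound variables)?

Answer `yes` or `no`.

Term 1: ((((\f.(\g.(\h.(f (g h))))) s) (\f.(\g.(\h.((f h) (g h)))))) w)
Term 2: ((((\h.(\g.(\f.(h (g f))))) s) (\h.(\g.(\f.((h f) (g f)))))) w)
Alpha-equivalence: compare structure up to binder renaming.
Result: True

Answer: yes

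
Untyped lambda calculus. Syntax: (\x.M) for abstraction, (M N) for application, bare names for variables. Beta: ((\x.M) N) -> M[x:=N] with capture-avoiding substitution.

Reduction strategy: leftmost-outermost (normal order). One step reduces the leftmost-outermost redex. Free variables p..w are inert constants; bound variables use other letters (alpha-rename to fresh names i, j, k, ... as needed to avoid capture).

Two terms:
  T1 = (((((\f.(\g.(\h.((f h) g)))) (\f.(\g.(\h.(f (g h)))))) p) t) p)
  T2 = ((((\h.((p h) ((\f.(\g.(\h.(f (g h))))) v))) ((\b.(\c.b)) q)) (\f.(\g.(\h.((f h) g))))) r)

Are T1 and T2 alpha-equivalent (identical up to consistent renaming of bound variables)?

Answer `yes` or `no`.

Term 1: (((((\f.(\g.(\h.((f h) g)))) (\f.(\g.(\h.(f (g h)))))) p) t) p)
Term 2: ((((\h.((p h) ((\f.(\g.(\h.(f (g h))))) v))) ((\b.(\c.b)) q)) (\f.(\g.(\h.((f h) g))))) r)
Alpha-equivalence: compare structure up to binder renaming.
Result: False

Answer: no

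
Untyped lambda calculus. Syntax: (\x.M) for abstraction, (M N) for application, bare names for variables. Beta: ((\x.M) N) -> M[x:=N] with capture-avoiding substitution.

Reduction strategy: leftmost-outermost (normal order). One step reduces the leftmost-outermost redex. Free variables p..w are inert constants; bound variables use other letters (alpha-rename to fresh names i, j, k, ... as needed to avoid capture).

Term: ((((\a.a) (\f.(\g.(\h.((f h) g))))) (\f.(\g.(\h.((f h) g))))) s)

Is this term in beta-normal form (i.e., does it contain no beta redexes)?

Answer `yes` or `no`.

Term: ((((\a.a) (\f.(\g.(\h.((f h) g))))) (\f.(\g.(\h.((f h) g))))) s)
Found 1 beta redex(es).

Answer: no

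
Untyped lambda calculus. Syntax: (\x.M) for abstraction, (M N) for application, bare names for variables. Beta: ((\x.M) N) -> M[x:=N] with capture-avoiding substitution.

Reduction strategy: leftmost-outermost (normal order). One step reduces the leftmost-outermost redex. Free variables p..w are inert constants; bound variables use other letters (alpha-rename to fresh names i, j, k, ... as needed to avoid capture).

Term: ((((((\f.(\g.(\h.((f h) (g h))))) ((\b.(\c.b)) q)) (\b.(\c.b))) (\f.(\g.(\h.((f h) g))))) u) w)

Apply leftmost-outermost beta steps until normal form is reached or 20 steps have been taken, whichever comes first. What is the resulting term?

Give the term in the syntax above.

Step 0: ((((((\f.(\g.(\h.((f h) (g h))))) ((\b.(\c.b)) q)) (\b.(\c.b))) (\f.(\g.(\h.((f h) g))))) u) w)
Step 1: (((((\g.(\h.((((\b.(\c.b)) q) h) (g h)))) (\b.(\c.b))) (\f.(\g.(\h.((f h) g))))) u) w)
Step 2: ((((\h.((((\b.(\c.b)) q) h) ((\b.(\c.b)) h))) (\f.(\g.(\h.((f h) g))))) u) w)
Step 3: ((((((\b.(\c.b)) q) (\f.(\g.(\h.((f h) g))))) ((\b.(\c.b)) (\f.(\g.(\h.((f h) g)))))) u) w)
Step 4: (((((\c.q) (\f.(\g.(\h.((f h) g))))) ((\b.(\c.b)) (\f.(\g.(\h.((f h) g)))))) u) w)
Step 5: (((q ((\b.(\c.b)) (\f.(\g.(\h.((f h) g)))))) u) w)
Step 6: (((q (\c.(\f.(\g.(\h.((f h) g)))))) u) w)

Answer: (((q (\c.(\f.(\g.(\h.((f h) g)))))) u) w)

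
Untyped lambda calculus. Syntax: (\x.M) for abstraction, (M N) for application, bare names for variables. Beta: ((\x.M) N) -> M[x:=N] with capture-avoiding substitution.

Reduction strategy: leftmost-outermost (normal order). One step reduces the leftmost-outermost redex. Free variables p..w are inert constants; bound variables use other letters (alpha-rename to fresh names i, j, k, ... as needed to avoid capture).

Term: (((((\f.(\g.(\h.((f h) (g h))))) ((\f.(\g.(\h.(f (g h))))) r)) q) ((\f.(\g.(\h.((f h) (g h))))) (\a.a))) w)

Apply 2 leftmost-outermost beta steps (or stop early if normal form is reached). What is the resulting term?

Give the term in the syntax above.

Step 0: (((((\f.(\g.(\h.((f h) (g h))))) ((\f.(\g.(\h.(f (g h))))) r)) q) ((\f.(\g.(\h.((f h) (g h))))) (\a.a))) w)
Step 1: ((((\g.(\h.((((\f.(\g.(\h.(f (g h))))) r) h) (g h)))) q) ((\f.(\g.(\h.((f h) (g h))))) (\a.a))) w)
Step 2: (((\h.((((\f.(\g.(\h.(f (g h))))) r) h) (q h))) ((\f.(\g.(\h.((f h) (g h))))) (\a.a))) w)

Answer: (((\h.((((\f.(\g.(\h.(f (g h))))) r) h) (q h))) ((\f.(\g.(\h.((f h) (g h))))) (\a.a))) w)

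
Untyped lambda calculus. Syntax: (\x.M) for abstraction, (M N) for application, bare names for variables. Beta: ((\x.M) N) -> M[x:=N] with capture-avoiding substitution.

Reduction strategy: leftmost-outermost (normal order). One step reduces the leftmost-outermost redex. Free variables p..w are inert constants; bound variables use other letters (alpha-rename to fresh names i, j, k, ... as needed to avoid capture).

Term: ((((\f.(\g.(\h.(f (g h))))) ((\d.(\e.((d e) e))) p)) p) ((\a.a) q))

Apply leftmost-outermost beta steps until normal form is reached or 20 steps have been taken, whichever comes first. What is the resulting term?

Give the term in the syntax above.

Step 0: ((((\f.(\g.(\h.(f (g h))))) ((\d.(\e.((d e) e))) p)) p) ((\a.a) q))
Step 1: (((\g.(\h.(((\d.(\e.((d e) e))) p) (g h)))) p) ((\a.a) q))
Step 2: ((\h.(((\d.(\e.((d e) e))) p) (p h))) ((\a.a) q))
Step 3: (((\d.(\e.((d e) e))) p) (p ((\a.a) q)))
Step 4: ((\e.((p e) e)) (p ((\a.a) q)))
Step 5: ((p (p ((\a.a) q))) (p ((\a.a) q)))
Step 6: ((p (p q)) (p ((\a.a) q)))
Step 7: ((p (p q)) (p q))

Answer: ((p (p q)) (p q))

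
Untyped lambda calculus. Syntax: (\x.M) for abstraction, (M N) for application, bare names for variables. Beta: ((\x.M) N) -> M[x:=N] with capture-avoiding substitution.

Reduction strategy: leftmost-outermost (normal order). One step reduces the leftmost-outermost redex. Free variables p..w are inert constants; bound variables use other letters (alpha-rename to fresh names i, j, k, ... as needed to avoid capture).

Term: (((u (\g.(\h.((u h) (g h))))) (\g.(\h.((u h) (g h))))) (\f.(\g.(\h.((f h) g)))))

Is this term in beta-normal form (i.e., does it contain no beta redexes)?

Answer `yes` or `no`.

Term: (((u (\g.(\h.((u h) (g h))))) (\g.(\h.((u h) (g h))))) (\f.(\g.(\h.((f h) g)))))
No beta redexes found.

Answer: yes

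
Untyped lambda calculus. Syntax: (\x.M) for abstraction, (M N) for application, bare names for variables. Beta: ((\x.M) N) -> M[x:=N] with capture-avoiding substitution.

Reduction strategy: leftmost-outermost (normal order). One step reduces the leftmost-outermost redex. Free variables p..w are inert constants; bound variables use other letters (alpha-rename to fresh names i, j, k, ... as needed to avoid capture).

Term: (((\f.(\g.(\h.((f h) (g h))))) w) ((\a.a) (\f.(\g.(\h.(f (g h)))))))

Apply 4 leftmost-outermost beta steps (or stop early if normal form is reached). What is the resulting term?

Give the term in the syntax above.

Answer: (\h.((w h) (\g.(\i.(h (g i))))))

Derivation:
Step 0: (((\f.(\g.(\h.((f h) (g h))))) w) ((\a.a) (\f.(\g.(\h.(f (g h)))))))
Step 1: ((\g.(\h.((w h) (g h)))) ((\a.a) (\f.(\g.(\h.(f (g h)))))))
Step 2: (\h.((w h) (((\a.a) (\f.(\g.(\h.(f (g h)))))) h)))
Step 3: (\h.((w h) ((\f.(\g.(\h.(f (g h))))) h)))
Step 4: (\h.((w h) (\g.(\i.(h (g i))))))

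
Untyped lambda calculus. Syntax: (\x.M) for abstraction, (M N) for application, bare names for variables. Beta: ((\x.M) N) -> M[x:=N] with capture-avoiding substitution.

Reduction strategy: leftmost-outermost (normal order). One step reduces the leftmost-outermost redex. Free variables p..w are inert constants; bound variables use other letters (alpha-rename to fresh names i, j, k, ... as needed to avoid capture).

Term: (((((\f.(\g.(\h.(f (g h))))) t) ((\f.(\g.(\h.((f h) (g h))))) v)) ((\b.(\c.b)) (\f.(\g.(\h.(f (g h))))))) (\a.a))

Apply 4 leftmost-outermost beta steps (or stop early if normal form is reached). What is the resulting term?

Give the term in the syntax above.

Step 0: (((((\f.(\g.(\h.(f (g h))))) t) ((\f.(\g.(\h.((f h) (g h))))) v)) ((\b.(\c.b)) (\f.(\g.(\h.(f (g h))))))) (\a.a))
Step 1: ((((\g.(\h.(t (g h)))) ((\f.(\g.(\h.((f h) (g h))))) v)) ((\b.(\c.b)) (\f.(\g.(\h.(f (g h))))))) (\a.a))
Step 2: (((\h.(t (((\f.(\g.(\h.((f h) (g h))))) v) h))) ((\b.(\c.b)) (\f.(\g.(\h.(f (g h))))))) (\a.a))
Step 3: ((t (((\f.(\g.(\h.((f h) (g h))))) v) ((\b.(\c.b)) (\f.(\g.(\h.(f (g h)))))))) (\a.a))
Step 4: ((t ((\g.(\h.((v h) (g h)))) ((\b.(\c.b)) (\f.(\g.(\h.(f (g h)))))))) (\a.a))

Answer: ((t ((\g.(\h.((v h) (g h)))) ((\b.(\c.b)) (\f.(\g.(\h.(f (g h)))))))) (\a.a))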